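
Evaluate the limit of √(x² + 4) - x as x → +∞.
This is an ∞ − ∞ indeterminate form.
Multiply and divide by the conjugate √(x²+4) + x; the x² terms cancel, leaving 4/(√(x²+4)+x) → 0.
Limit = 0.

Final answer: 0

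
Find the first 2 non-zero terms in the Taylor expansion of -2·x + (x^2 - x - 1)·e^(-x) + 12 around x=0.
11 - 2·x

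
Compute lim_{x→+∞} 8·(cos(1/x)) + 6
Evaluate the dominant behaviour as x → +∞; each term tends to a finite value or vanishes.
Limit = 14.

Final answer: 14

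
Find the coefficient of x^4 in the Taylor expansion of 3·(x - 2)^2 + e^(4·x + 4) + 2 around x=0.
Expand to order 4: 3·(x - 2)^2 + e^(4·x + 4) + 2 = 32·x^4·e^(4)/3 + 32·x^3·e^(4)/3 + x^2·(3 + 8·e^(4)) + x·(-12 + 4·e^(4)) + 14 + e^(4) + O(x^5).
The coefficient of x^4 is 32·e^(4)/3.

Final answer: 32·e^(4)/3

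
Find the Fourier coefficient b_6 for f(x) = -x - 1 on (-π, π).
b_6 = (1/π) ∫_{-π}^{π} f(x)·sin(6x) dx.
Evaluate the integral (use parity and integration by parts as needed): b_6 = 1/3.

Final answer: 1/3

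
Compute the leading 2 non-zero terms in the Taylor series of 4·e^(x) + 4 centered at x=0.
4·x + 8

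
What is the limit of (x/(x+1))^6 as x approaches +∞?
As x → +∞: x/(x+1) = 1/(1 + 1/x) → 1, and the 6th power of a limit-1 base also → 1.
Limit = 1.

Final answer: 1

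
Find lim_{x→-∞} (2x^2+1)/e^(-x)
This is an ∞/∞ indeterminate form as x → -∞.
Compare growth rates of the dominant terms (exponentials ≫ polynomials ≫ logarithms), or apply L'Hôpital's rule; the quotient → 0.
Limit = 0.

Final answer: 0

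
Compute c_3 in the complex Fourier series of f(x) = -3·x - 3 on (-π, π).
Compute the real Fourier coefficients first: a_3 = 0, b_3 = -2.
Then c_3 = (a_3 − i·b_3)/2 = i.

Final answer: i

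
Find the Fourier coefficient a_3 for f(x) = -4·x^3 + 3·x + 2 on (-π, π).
a_3 = (1/π) ∫_{-π}^{π} f(x)·cos(3x) dx.
Evaluate the integral (use parity and integration by parts as needed): a_3 = 0.

Final answer: 0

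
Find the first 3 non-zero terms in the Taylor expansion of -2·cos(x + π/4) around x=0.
√(2)·x^2/2 + √(2)·x - √(2)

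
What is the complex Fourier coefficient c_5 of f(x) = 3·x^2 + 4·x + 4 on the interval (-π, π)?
Compute the real Fourier coefficients first: a_5 = -12/25, b_5 = 8/5.
Then c_5 = (a_5 − i·b_5)/2 = -6/25 - 4·i/5.

Final answer: -6/25 - 4·i/5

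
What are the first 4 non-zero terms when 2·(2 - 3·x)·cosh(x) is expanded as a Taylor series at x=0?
-3·x^3 + 2·x^2 - 6·x + 4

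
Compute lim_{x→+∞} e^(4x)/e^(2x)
This is an ∞/∞ indeterminate form as x → +∞.
Rewrite e^(4x)/e^(2x) = e^((4−2)x) = e^(2x); the exponent coefficient is 2 > 0 so e^(2x) → ∞.
Limit = ∞.

Final answer: ∞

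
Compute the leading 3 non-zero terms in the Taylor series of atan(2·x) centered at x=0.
32·x^5/5 - 8·x^3/3 + 2·x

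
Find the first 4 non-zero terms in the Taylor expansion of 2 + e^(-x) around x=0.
-x^3/6 + x^2/2 - x + 3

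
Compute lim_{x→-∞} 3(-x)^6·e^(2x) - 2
The product is a 0·∞ indeterminate form at x → -∞.
Rewrite the product as 3(-x)^6 / e^(-2x) (an ∞/∞ form) and apply L'Hôpital, or use the standard hierarchy e^(2|x|) ≫ |(-x)^6| as x → -∞.
The indeterminate product → 0, so the limit = -2.

Final answer: -2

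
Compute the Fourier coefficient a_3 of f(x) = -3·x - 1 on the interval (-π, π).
a_3 = (1/π) ∫_{-π}^{π} f(x)·cos(3x) dx.
Evaluate the integral (use parity and integration by parts as needed): a_3 = 0.

Final answer: 0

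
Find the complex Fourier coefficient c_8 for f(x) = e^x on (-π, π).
Compute the real Fourier coefficients first: a_8 = (-1 + e^(2·π))·e^(-π)/(65·π), b_8 = (8 - 8·e^(2·π))·e^(-π)/(65·π).
Then c_8 = (a_8 − i·b_8)/2 = -e^(-π)/(130·π) + e^(π)/(130·π) - 4·i·e^(-π)/(65·π) + 4·i·e^(π)/(65·π).

Final answer: -e^(-π)/(130·π) + e^(π)/(130·π) - 4·i·e^(-π)/(65·π) + 4·i·e^(π)/(65·π)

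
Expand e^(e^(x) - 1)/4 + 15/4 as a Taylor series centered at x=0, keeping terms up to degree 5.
13·x^5/120 + 5·x^4/32 + 5·x^3/24 + x^2/4 + x/4 + 4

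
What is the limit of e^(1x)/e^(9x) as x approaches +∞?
This is an ∞/∞ indeterminate form as x → +∞.
Rewrite e^(1x)/e^(9x) = e^((1−9)x) = e^(-8x); the exponent coefficient is -8 < 0 so e^(-8x) → 0.
Limit = 0.

Final answer: 0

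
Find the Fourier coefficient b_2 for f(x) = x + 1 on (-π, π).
b_2 = (1/π) ∫_{-π}^{π} f(x)·sin(2x) dx.
Evaluate the integral (use parity and integration by parts as needed): b_2 = -1.

Final answer: -1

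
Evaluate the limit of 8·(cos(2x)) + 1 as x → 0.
Direct substitution at x = 0 gives 9.

Final answer: 9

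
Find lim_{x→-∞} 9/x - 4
Evaluate the dominant behaviour as x → -∞; each term tends to a finite value or vanishes.
Limit = -4.

Final answer: -4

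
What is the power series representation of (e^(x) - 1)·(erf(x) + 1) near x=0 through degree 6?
x^6·(1/720 + 19/(180·√(π))) + x^5·(1/120 - 1/(4·√(π))) + x^4·(1/24 - 1/(3·√(π))) + x^3·(1/6 + 1/√(π)) + x^2·(1/2 + 2/√(π)) + x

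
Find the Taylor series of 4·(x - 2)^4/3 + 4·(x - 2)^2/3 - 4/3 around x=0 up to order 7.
4·x^4/3 - 32·x^3/3 + 100·x^2/3 - 48·x + 76/3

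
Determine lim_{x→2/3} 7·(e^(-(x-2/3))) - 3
Direct substitution at x = 2/3 gives 4.

Final answer: 4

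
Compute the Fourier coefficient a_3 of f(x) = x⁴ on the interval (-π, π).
a_3 = (1/π) ∫_{-π}^{π} f(x)·cos(3x) dx.
Evaluate the integral (use parity and integration by parts as needed): a_3 = 16/27 - 8·π^2/9.

Final answer: 16/27 - 8·π^2/9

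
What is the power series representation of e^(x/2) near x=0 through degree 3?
x^3/48 + x^2/8 + x/2 + 1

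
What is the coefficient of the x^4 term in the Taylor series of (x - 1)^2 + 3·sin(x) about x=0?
Expand to order 4: (x - 1)^2 + 3·sin(x) = -x^3/2 + x^2 + x + 1 + O(x^5).
The coefficient of x^4 is 0.

Final answer: 0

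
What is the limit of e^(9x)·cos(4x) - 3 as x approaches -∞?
Evaluate the dominant behaviour as x → -∞; each term tends to a finite value or vanishes.
Limit = -3.

Final answer: -3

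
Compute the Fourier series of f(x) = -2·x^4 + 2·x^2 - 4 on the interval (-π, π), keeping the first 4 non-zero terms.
(-104 + 16·π^2)·cos(x) + (8 - 4·π^2)·cos(2·x) + (-56/27 + 16·π^2/9)·cos(3·x) - 2·π^4/5 - 4 + 2·π^2/3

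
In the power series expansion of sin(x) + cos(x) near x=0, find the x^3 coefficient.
Expand to order 3: sin(x) + cos(x) = -x^3/6 - x^2/2 + x + 1 + O(x^4).
The coefficient of x^3 is -1/6.

Final answer: -1/6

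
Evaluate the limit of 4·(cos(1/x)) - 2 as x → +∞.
Evaluate the dominant behaviour as x → +∞; each term tends to a finite value or vanishes.
Limit = 2.

Final answer: 2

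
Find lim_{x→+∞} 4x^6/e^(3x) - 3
The quotient is an ∞/∞ indeterminate form as x → +∞.
The exponential denominator e^(3x) dominates the polynomial numerator (e^x ≫ x^6 as x → ∞), so the quotient → 0.
Adding the constant: 0 - 3 = -3. Limit = -3.

Final answer: -3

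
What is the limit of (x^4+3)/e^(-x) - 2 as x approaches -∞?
The quotient is an ∞/∞ indeterminate form as x → -∞.
Compare growth rates of the dominant terms (exponentials ≫ polynomials ≫ logarithms), or apply L'Hôpital's rule; the quotient → 0.
Adding the constant: 0 - 2 = -2. Limit = -2.

Final answer: -2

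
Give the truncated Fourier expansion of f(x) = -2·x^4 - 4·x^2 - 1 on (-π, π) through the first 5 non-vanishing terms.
(-80 + 16·π^2)·cos(x) + (2 - 4·π^2)·cos(2·x) + (16/27 + 16·π^2/9)·cos(3·x) + (-π^2 - 5/8)·cos(4·x) - 2·π^4/5 - 4·π^2/3 - 1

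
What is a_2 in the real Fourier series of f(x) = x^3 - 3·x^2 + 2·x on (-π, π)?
a_2 = (1/π) ∫_{-π}^{π} f(x)·cos(2x) dx.
Evaluate the integral (use parity and integration by parts as needed): a_2 = -3.

Final answer: -3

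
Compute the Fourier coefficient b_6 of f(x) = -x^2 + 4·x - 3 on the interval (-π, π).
b_6 = (1/π) ∫_{-π}^{π} f(x)·sin(6x) dx.
Evaluate the integral (use parity and integration by parts as needed): b_6 = -4/3.

Final answer: -4/3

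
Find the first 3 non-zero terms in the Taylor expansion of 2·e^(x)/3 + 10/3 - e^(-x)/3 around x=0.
x^2/6 + x + 11/3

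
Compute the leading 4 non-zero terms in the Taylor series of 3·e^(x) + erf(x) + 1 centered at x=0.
x^3·(1/2 - 2/(3·√(π))) + 3·x^2/2 + x·(2/√(π) + 3) + 4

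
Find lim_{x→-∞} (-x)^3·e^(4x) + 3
The product is a 0·∞ indeterminate form at x → -∞.
Rewrite the product as (-x)^3 / e^(-4x) (an ∞/∞ form) and apply L'Hôpital, or use the standard hierarchy e^(4|x|) ≫ |(-x)^3| as x → -∞.
The indeterminate product → 0, so the limit = 3.

Final answer: 3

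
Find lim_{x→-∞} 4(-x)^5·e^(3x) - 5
The product is a 0·∞ indeterminate form at x → -∞.
Rewrite the product as 4(-x)^5 / e^(-3x) (an ∞/∞ form) and apply L'Hôpital, or use the standard hierarchy e^(3|x|) ≫ |(-x)^5| as x → -∞.
The indeterminate product → 0, so the limit = -5.

Final answer: -5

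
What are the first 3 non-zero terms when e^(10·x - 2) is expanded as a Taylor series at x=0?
50·x^2·e^(-2) + 10·x·e^(-2) + e^(-2)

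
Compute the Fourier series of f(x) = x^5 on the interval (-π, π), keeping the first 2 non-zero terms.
(-40·π^2 + 2·π^4 + 240)·sin(x) + (-π^4 - 15/2 + 5·π^2)·sin(2·x)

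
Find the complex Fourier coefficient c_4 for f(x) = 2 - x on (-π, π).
Compute the real Fourier coefficients first: a_4 = 0, b_4 = 1/2.
Then c_4 = (a_4 − i·b_4)/2 = -i/4.

Final answer: -i/4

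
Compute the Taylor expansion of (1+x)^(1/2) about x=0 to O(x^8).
33·x^7/2048 - 21·x^6/1024 + 7·x^5/256 - 5·x^4/128 + x^3/16 - x^2/8 + x/2 + 1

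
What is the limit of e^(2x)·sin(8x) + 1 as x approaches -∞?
Evaluate the dominant behaviour as x → -∞; each term tends to a finite value or vanishes.
Limit = 1.

Final answer: 1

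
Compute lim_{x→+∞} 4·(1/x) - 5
Evaluate the dominant behaviour as x → +∞; each term tends to a finite value or vanishes.
Limit = -5.

Final answer: -5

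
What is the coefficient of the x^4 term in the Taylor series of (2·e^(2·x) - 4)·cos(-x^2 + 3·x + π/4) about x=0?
Expand to order 4: (2·e^(2·x) - 4)·cos(-x^2 + 3·x + π/4) = 151·√(2)·x^4/24 - 115·√(2)·x^3/6 - √(2)·x^2/2 + 5·√(2)·x - √(2) + O(x^5).
The coefficient of x^4 is 151·√(2)/24.

Final answer: 151·√(2)/24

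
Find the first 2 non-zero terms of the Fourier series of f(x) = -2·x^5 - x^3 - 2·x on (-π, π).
(-472 - 4·π^4 + 78·π^2)·sin(x) + (-9·π^2 + 31/2 + 2·π^4)·sin(2·x)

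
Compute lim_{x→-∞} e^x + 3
Evaluate the dominant behaviour as x → -∞; each term tends to a finite value or vanishes.
Limit = 3.

Final answer: 3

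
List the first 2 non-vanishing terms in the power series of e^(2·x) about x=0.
2·x + 1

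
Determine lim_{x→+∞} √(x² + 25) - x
This is an ∞ − ∞ indeterminate form.
Multiply and divide by the conjugate √(x²+25) + x; the x² terms cancel, leaving 25/(√(x²+25)+x) → 0.
Limit = 0.

Final answer: 0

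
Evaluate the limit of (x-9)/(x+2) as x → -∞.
Evaluate the dominant behaviour as x → -∞; each term tends to a finite value or vanishes.
Limit = 1.

Final answer: 1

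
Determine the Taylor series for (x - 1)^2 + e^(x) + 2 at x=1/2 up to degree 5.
e^(1/2) + 9/4 + (-1 + e^(1/2))·(x - 1/2) + (e^(1/2)/2 + 1)·(x - 1/2)^2 + e^(1/2)·(x - 1/2)^3/6 + e^(1/2)·(x - 1/2)^4/24 + e^(1/2)·(x - 1/2)^5/120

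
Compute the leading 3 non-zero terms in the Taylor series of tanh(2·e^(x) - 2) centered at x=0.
-7·x^3/3 + x^2 + 2·x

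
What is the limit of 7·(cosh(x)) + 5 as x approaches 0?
Direct substitution at x = 0 gives 12.

Final answer: 12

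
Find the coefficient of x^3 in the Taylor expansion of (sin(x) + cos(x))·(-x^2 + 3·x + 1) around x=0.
Expand to order 3: (sin(x) + cos(x))·(-x^2 + 3·x + 1) = -8·x^3/3 + 3·x^2/2 + 4·x + 1 + O(x^4).
The coefficient of x^3 is -8/3.

Final answer: -8/3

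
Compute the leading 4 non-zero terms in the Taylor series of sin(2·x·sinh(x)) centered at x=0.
-1679·x^8/2520 - 79·x^6/60 + x^4/3 + 2·x^2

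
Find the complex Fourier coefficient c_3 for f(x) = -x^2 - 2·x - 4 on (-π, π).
Compute the real Fourier coefficients first: a_3 = 4/9, b_3 = -4/3.
Then c_3 = (a_3 − i·b_3)/2 = 2/9 + 2·i/3.

Final answer: 2/9 + 2·i/3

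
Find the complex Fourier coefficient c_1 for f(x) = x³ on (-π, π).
Compute the real Fourier coefficients first: a_1 = 0, b_1 = -12 + 2·π^2.
Then c_1 = (a_1 − i·b_1)/2 = -i·π^2 + 6·i.

Final answer: -i·π^2 + 6·i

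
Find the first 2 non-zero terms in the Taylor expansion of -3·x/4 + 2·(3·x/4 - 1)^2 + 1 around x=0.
3 - 15·x/4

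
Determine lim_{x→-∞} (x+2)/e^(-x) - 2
The quotient is an ∞/∞ indeterminate form as x → -∞.
Compare growth rates of the dominant terms (exponentials ≫ polynomials ≫ logarithms), or apply L'Hôpital's rule; the quotient → 0.
Adding the constant: 0 - 2 = -2. Limit = -2.

Final answer: -2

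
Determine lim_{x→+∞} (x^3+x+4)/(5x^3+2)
This is an ∞/∞ indeterminate form as x → +∞.
Divide numerator and denominator by x^3 and let the lower-order terms vanish; the leading terms give 1/5.
Limit = 1/5.

Final answer: 1/5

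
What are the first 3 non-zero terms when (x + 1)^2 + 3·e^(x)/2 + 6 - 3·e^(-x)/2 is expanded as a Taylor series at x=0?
x^2 + 5·x + 7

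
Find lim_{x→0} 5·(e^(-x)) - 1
Direct substitution at x = 0 gives 4.

Final answer: 4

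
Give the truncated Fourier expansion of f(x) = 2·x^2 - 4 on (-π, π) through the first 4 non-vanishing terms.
-8·cos(x) + 2·cos(2·x) - 8·cos(3·x)/9 - 4 + 2·π^2/3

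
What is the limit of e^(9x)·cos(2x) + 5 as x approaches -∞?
Evaluate the dominant behaviour as x → -∞; each term tends to a finite value or vanishes.
Limit = 5.

Final answer: 5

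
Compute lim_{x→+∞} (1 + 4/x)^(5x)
As x → +∞: write (1 + 4/x)^(5x) = ((1 + 4/x)^x)^5 → (e^4)^5 = e^20.
Limit = e^(20).

Final answer: e^(20)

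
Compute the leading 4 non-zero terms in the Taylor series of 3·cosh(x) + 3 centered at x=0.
x^6/240 + x^4/8 + 3·x^2/2 + 6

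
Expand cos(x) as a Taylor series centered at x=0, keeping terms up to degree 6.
-x^6/720 + x^4/24 - x^2/2 + 1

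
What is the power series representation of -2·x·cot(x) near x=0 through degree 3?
2·x^2/3 - 2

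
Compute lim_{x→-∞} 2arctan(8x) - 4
Evaluate the dominant behaviour as x → -∞; each term tends to a finite value or vanishes.
Limit = -4 - π.

Final answer: -4 - π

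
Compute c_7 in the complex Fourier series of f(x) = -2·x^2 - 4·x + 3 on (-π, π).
Compute the real Fourier coefficients first: a_7 = 8/49, b_7 = -8/7.
Then c_7 = (a_7 − i·b_7)/2 = 4/49 + 4·i/7.

Final answer: 4/49 + 4·i/7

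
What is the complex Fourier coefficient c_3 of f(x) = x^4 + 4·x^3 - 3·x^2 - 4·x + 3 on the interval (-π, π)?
Compute the real Fourier coefficients first: a_3 = 52/27 - 8·π^2/9, b_3 = -40/9 + 8·π^2/3.
Then c_3 = (a_3 − i·b_3)/2 = -4·π^2/9 + 26/27 - 4·i·π^2/3 + 20·i/9.

Final answer: -4·π^2/9 + 26/27 - 4·i·π^2/3 + 20·i/9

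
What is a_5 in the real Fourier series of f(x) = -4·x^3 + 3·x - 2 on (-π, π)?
a_5 = (1/π) ∫_{-π}^{π} f(x)·cos(5x) dx.
Evaluate the integral (use parity and integration by parts as needed): a_5 = 0.

Final answer: 0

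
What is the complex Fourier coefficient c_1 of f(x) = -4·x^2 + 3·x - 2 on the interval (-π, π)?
Compute the real Fourier coefficients first: a_1 = 16, b_1 = 6.
Then c_1 = (a_1 − i·b_1)/2 = 8 - 3·i.

Final answer: 8 - 3·i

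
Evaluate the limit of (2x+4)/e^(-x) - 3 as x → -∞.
The quotient is an ∞/∞ indeterminate form as x → -∞.
Compare growth rates of the dominant terms (exponentials ≫ polynomials ≫ logarithms), or apply L'Hôpital's rule; the quotient → 0.
Adding the constant: 0 - 3 = -3. Limit = -3.

Final answer: -3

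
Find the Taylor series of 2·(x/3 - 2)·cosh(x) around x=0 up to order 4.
-x^4/6 + x^3/3 - 2·x^2 + 2·x/3 - 4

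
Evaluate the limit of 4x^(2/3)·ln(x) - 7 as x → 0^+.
The product is a 0·∞ indeterminate form at x → 0⁺.
Rewrite the product as 4·ln(x) / x^(-2/3) and apply L'Hôpital, or use the standard hierarchy x^(-2/3) ≫ |ln x| as x → 0⁺.
The indeterminate product → 0, so the limit = -7.

Final answer: -7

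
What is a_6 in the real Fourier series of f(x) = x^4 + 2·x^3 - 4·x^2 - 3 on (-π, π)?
a_6 = (1/π) ∫_{-π}^{π} f(x)·cos(6x) dx.
Evaluate the integral (use parity and integration by parts as needed): a_6 = -13/27 + 2·π^2/9.

Final answer: -13/27 + 2·π^2/9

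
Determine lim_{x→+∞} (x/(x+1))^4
As x → +∞: x/(x+1) = 1/(1 + 1/x) → 1, and the 4th power of a limit-1 base also → 1.
Limit = 1.

Final answer: 1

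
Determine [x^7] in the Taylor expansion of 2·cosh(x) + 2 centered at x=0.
Expand to order 7: 2·cosh(x) + 2 = x^6/360 + x^4/12 + x^2 + 4 + O(x^8).
The coefficient of x^7 is 0.

Final answer: 0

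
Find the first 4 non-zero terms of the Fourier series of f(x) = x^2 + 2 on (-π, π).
-4·cos(x) + cos(2·x) - 4·cos(3·x)/9 + 2 + π^2/3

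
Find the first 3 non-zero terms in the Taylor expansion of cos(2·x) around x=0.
2·x^4/3 - 2·x^2 + 1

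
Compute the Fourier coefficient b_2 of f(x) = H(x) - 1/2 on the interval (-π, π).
b_2 = (1/π) ∫_{-π}^{π} f(x)·sin(2x) dx.
Evaluate the integral (use parity and integration by parts as needed): b_2 = 0.

Final answer: 0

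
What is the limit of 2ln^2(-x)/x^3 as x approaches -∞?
This is an ∞/∞ indeterminate form as x → -∞.
Compare growth rates of the dominant terms (exponentials ≫ polynomials ≫ logarithms), or apply L'Hôpital's rule; the quotient → 0.
Limit = 0.

Final answer: 0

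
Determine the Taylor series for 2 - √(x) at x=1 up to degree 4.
1 - (x - 1)/2 + (x - 1)^2/8 - (x - 1)^3/16 + 5·(x - 1)^4/128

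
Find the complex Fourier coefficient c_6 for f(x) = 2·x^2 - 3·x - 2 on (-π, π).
Compute the real Fourier coefficients first: a_6 = 2/9, b_6 = 1.
Then c_6 = (a_6 − i·b_6)/2 = 1/9 - i/2.

Final answer: 1/9 - i/2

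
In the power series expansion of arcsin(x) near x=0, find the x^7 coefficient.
Expand to order 7: arcsin(x) = 5·x^7/112 + 3·x^5/40 + x^3/6 + x + O(x^8).
The coefficient of x^7 is 5/112.

Final answer: 5/112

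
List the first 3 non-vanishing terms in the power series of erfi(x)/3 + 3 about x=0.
2·x^3/(9·√(π)) + 2·x/(3·√(π)) + 3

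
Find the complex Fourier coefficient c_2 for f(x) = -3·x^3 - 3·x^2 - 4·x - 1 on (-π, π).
Compute the real Fourier coefficients first: a_2 = -3, b_2 = -1/2 + 3·π^2.
Then c_2 = (a_2 − i·b_2)/2 = -3/2 - 3·i·π^2/2 + i/4.

Final answer: -3/2 - 3·i·π^2/2 + i/4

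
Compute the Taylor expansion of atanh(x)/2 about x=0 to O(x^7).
x^5/10 + x^3/6 + x/2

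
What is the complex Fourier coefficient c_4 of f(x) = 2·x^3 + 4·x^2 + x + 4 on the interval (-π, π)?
Compute the real Fourier coefficients first: a_4 = 1, b_4 = -π^2 - 1/8.
Then c_4 = (a_4 − i·b_4)/2 = 1/2 + i/16 + i·π^2/2.

Final answer: 1/2 + i/16 + i·π^2/2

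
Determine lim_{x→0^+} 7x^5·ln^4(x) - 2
The product is a 0·∞ indeterminate form at x → 0⁺.
Rewrite the product as 7·ln^4(x) / x^(-5) and apply L'Hôpital, or use the standard hierarchy x^(-5) ≫ |ln x|^4 as x → 0⁺.
The indeterminate product → 0, so the limit = -2.

Final answer: -2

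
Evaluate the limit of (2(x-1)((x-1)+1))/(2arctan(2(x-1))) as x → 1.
Both numerator and denominator → 0 as x → 1; this is a 0/0 indeterminate form.
Expand each to leading order near x = 1: numerator ~ 2·(x - 1), denominator ~ 4·(x - 1).
The limit of the ratio is 1/2.

Final answer: 1/2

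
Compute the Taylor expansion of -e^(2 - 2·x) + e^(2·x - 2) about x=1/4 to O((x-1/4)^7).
(1 - e^(3))·e^(-3/2) + (2 + 2·e^(3))·e^(-3/2)·(x - 1/4) + (2 - 2·e^(3))·e^(-3/2)·(x - 1/4)^2 + (4 + 4·e^(3))·e^(-3/2)·(x - 1/4)^3/3 + (2 - 2·e^(3))·e^(-3/2)·(x - 1/4)^4/3 + (4 + 4·e^(3))·e^(-3/2)·(x - 1/4)^5/15 + (4 - 4·e^(3))·e^(-3/2)·(x - 1/4)^6/45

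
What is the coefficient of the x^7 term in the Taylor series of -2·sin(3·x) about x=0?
Expand to order 7: -2·sin(3·x) = 243·x^7/280 - 81·x^5/20 + 9·x^3 - 6·x + O(x^8).
The coefficient of x^7 is 243/280.

Final answer: 243/280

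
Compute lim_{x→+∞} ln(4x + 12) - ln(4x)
This is an ∞ − ∞ indeterminate form.
Combine the logarithms: ln(4x+12) − ln(4x) = ln((4x+12)/(4x)) = ln(1 + 12/(4x)) → ln(1) = 0.
Limit = 0.

Final answer: 0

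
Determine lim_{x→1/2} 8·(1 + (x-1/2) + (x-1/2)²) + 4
Direct substitution at x = 1/2 gives 12.

Final answer: 12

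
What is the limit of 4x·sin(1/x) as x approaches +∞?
As x → +∞: let u = 1/x → 0⁺; then 4·x·sin(1/x) = 4·1·sin(u)/u → 4·1·1 = 4.
Limit = 4.

Final answer: 4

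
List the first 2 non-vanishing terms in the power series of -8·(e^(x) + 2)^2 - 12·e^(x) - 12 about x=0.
-60·x - 96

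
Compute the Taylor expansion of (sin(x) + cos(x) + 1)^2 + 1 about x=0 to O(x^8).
-13·x^7/504 - x^6/360 + 17·x^5/60 + x^4/12 - 5·x^3/3 - x^2 + 4·x + 5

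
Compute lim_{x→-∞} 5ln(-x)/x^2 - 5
The quotient is an ∞/∞ indeterminate form as x → -∞.
Compare growth rates of the dominant terms (exponentials ≫ polynomials ≫ logarithms), or apply L'Hôpital's rule; the quotient → 0.
Adding the constant: 0 - 5 = -5. Limit = -5.

Final answer: -5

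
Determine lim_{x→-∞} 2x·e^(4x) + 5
The product is a 0·∞ indeterminate form at x → -∞.
Rewrite the product as 2x / e^(-4x) (an ∞/∞ form) and apply L'Hôpital, or use the standard hierarchy e^(4|x|) ≫ |x| as x → -∞.
The indeterminate product → 0, so the limit = 5.

Final answer: 5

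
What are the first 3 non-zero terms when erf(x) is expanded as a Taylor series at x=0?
x^5/(5·√(π)) - 2·x^3/(3·√(π)) + 2·x/√(π)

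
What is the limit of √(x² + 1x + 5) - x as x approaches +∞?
This is an ∞ − ∞ indeterminate form.
Multiply and divide by the conjugate √(x²+1x + 5) + x; the x² terms cancel, leaving (1x + 5)/(√(x²+1x + 5)+x) → 1/2.
Limit = 1/2.

Final answer: 1/2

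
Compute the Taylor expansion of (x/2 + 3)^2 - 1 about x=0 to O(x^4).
x^2/4 + 3·x + 8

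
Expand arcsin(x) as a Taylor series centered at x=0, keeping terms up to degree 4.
x^3/6 + x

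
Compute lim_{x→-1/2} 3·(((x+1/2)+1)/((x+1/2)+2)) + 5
Direct substitution at x = -1/2 gives 13/2.

Final answer: 13/2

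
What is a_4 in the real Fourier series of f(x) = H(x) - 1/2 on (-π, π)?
a_4 = (1/π) ∫_{-π}^{π} f(x)·cos(4x) dx.
Evaluate the integral (use parity and integration by parts as needed): a_4 = 0.

Final answer: 0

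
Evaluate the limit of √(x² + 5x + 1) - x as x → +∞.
This is an ∞ − ∞ indeterminate form.
Multiply and divide by the conjugate √(x²+5x + 1) + x; the x² terms cancel, leaving (5x + 1)/(√(x²+5x + 1)+x) → 5/2.
Limit = 5/2.

Final answer: 5/2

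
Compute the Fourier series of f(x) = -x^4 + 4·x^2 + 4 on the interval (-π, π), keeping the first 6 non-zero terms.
(-64 + 8·π^2)·cos(x) + (7 - 2·π^2)·cos(2·x) + (-64/27 + 8·π^2/9)·cos(3·x) + (19/16 - π^2/2)·cos(4·x) + (-448/625 + 8·π^2/25)·cos(5·x) - π^4/5 + 4 + 4·π^2/3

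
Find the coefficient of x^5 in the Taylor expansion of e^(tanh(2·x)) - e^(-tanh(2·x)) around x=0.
Expand to order 5: e^(tanh(2·x)) - e^(-tanh(2·x)) = -8·x^5/5 - 8·x^3/3 + 4·x + O(x^6).
The coefficient of x^5 is -8/5.

Final answer: -8/5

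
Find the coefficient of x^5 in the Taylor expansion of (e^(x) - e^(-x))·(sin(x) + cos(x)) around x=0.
Expand to order 5: (e^(x) - e^(-x))·(sin(x) + cos(x)) = -x^5/15 - 2·x^3/3 + 2·x^2 + 2·x + O(x^6).
The coefficient of x^5 is -1/15.

Final answer: -1/15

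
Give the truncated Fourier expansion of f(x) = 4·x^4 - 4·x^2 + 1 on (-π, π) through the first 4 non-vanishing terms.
(208 - 32·π^2)·cos(x) + (-16 + 8·π^2)·cos(2·x) + (112/27 - 32·π^2/9)·cos(3·x) - 4·π^2/3 + 1 + 4·π^4/5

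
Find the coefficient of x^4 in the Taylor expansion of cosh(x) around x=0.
Expand to order 4: cosh(x) = x^4/24 + x^2/2 + 1 + O(x^5).
The coefficient of x^4 is 1/24.

Final answer: 1/24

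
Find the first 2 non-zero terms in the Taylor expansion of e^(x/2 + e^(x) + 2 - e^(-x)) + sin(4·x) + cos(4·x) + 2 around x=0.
x·(4 + 5·e^(2)/2) + 3 + e^(2)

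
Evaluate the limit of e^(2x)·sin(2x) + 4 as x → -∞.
Evaluate the dominant behaviour as x → -∞; each term tends to a finite value or vanishes.
Limit = 4.

Final answer: 4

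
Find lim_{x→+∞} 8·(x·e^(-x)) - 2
Evaluate the dominant behaviour as x → +∞; each term tends to a finite value or vanishes.
Limit = -2.

Final answer: -2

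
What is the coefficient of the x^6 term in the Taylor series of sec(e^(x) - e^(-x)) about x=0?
116/15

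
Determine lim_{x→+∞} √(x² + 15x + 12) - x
This is an ∞ − ∞ indeterminate form.
Multiply and divide by the conjugate √(x²+15x + 12) + x; the x² terms cancel, leaving (15x + 12)/(√(x²+15x + 12)+x) → 15/2.
Limit = 15/2.

Final answer: 15/2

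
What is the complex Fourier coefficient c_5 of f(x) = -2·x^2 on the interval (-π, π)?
Compute the real Fourier coefficients first: a_5 = 8/25, b_5 = 0.
Then c_5 = (a_5 − i·b_5)/2 = 4/25.

Final answer: 4/25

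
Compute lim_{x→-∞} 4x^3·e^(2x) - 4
The product is a 0·∞ indeterminate form at x → -∞.
Rewrite the product as 4x^3 / e^(-2x) (an ∞/∞ form) and apply L'Hôpital, or use the standard hierarchy e^(2|x|) ≫ |x^3| as x → -∞.
The indeterminate product → 0, so the limit = -4.

Final answer: -4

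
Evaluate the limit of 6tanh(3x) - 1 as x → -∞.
Evaluate the dominant behaviour as x → -∞; each term tends to a finite value or vanishes.
Limit = -7.

Final answer: -7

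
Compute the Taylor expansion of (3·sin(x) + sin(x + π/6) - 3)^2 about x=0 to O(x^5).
x^4·(25·(-6/5 - √(3)/5)·(√(3)/30 + 1/5)/2 - 1/24) + x^3·(√(3)/6 + 1) + x^2·(5/4 + 25·(-6/5 - √(3)/5)^2/4) + x·(-15 - 5·√(3)/2) + 25/4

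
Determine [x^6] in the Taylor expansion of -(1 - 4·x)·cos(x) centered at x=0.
Expand to order 6: -(1 - 4·x)·cos(x) = x^6/720 + x^5/6 - x^4/24 - 2·x^3 + x^2/2 + 4·x - 1 + O(x^7).
The coefficient of x^6 is 1/720.

Final answer: 1/720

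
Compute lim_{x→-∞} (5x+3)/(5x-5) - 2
Evaluate the dominant behaviour as x → -∞; each term tends to a finite value or vanishes.
Limit = -1.

Final answer: -1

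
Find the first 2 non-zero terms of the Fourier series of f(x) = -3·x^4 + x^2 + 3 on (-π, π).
(-148 + 24·π^2)·cos(x) - 3·π^4/5 + 3 + π^2/3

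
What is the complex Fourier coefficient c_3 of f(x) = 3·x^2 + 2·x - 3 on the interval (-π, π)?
Compute the real Fourier coefficients first: a_3 = -4/3, b_3 = 4/3.
Then c_3 = (a_3 − i·b_3)/2 = -2/3 - 2·i/3.

Final answer: -2/3 - 2·i/3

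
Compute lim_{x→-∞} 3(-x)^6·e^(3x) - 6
The product is a 0·∞ indeterminate form at x → -∞.
Rewrite the product as 3(-x)^6 / e^(-3x) (an ∞/∞ form) and apply L'Hôpital, or use the standard hierarchy e^(3|x|) ≫ |(-x)^6| as x → -∞.
The indeterminate product → 0, so the limit = -6.

Final answer: -6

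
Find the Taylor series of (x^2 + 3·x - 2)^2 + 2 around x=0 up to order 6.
x^4 + 6·x^3 + 5·x^2 - 12·x + 6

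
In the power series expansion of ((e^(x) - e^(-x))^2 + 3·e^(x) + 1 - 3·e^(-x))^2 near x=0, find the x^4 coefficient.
Expand to order 4: ((e^(x) - e^(-x))^2 + 3·e^(x) + 1 - 3·e^(-x))^2 = 92·x^4/3 + 50·x^3 + 44·x^2 + 12·x + 1 + O(x^5).
The coefficient of x^4 is 92/3.

Final answer: 92/3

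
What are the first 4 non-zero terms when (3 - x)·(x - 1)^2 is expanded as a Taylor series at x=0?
-x^3 + 5·x^2 - 7·x + 3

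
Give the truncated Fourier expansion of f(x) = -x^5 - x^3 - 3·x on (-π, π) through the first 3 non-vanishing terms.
(-234 - 2·π^4 + 38·π^2)·sin(x) + (-4·π^2 + 9 + π^4)·sin(2·x) + (-2·π^4/3 - 206/81 + 22·π^2/27)·sin(3·x)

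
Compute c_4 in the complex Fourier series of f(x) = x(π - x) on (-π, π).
Compute the real Fourier coefficients first: a_4 = -1/4, b_4 = -π/2.
Then c_4 = (a_4 − i·b_4)/2 = -1/8 + i·π/4.

Final answer: -1/8 + i·π/4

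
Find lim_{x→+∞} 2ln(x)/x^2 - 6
The quotient is an ∞/∞ indeterminate form as x → +∞.
The polynomial denominator x^2 dominates the logarithmic numerator (any positive power of x ≫ ln(x) as x → ∞), so the quotient → 0.
Adding the constant: 0 - 6 = -6. Limit = -6.

Final answer: -6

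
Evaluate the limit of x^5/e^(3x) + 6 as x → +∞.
The quotient is an ∞/∞ indeterminate form as x → +∞.
The exponential denominator e^(3x) dominates the polynomial numerator (e^x ≫ x^5 as x → ∞), so the quotient → 0.
Adding the constant: 0 + 6 = 6. Limit = 6.

Final answer: 6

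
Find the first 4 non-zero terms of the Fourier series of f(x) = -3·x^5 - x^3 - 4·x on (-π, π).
(-716 - 6·π^4 + 118·π^2)·sin(x) + (-14·π^2 + 25 + 3·π^4)·sin(2·x) + (-2·π^4 - 140/27 + 34·π^2/9)·sin(3·x) + (-11·π^2/8 + 161/64 + 3·π^4/2)·sin(4·x)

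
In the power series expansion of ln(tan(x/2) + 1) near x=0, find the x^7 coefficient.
Expand to order 7: ln(tan(x/2) + 1) = 61·x^7/10080 - 31·x^6/2880 + x^5/48 - 7·x^4/192 + x^3/12 - x^2/8 + x/2 + O(x^8).
The coefficient of x^7 is 61/10080.

Final answer: 61/10080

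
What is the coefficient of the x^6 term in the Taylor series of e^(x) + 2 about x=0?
Expand to order 6: e^(x) + 2 = x^6/720 + x^5/120 + x^4/24 + x^3/6 + x^2/2 + x + 3 + O(x^7).
The coefficient of x^6 is 1/720.

Final answer: 1/720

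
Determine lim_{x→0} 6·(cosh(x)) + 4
Direct substitution at x = 0 gives 10.

Final answer: 10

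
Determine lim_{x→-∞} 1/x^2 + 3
Evaluate the dominant behaviour as x → -∞; each term tends to a finite value or vanishes.
Limit = 3.

Final answer: 3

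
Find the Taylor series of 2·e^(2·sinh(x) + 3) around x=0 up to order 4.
8·x^4·e^(3)/3 + 10·x^3·e^(3)/3 + 4·x^2·e^(3) + 4·x·e^(3) + 2·e^(3)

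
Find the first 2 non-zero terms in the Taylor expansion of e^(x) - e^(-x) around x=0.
x^3/3 + 2·x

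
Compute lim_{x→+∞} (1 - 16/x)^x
As x → +∞: this is the defining limit (1 - 16/x)^x → e^(-16).
Limit = e^(-16).

Final answer: e^(-16)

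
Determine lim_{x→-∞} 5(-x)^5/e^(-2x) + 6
The quotient is an ∞/∞ indeterminate form as x → -∞.
Compare growth rates of the dominant terms (exponentials ≫ polynomials ≫ logarithms), or apply L'Hôpital's rule; the quotient → 0.
Adding the constant: 0 + 6 = 6. Limit = 6.

Final answer: 6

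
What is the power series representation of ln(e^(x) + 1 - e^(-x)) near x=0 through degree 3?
3·x^3 - 2·x^2 + 2·x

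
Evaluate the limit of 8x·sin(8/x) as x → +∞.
As x → +∞: let u = 8/x → 0⁺; then 8·x·sin(8/x) = 8·8·sin(u)/u → 8·8·1 = 64.
Limit = 64.

Final answer: 64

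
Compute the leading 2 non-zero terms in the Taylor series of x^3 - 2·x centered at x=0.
x^3 - 2·x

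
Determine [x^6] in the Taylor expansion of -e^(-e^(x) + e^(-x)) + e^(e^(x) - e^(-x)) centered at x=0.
0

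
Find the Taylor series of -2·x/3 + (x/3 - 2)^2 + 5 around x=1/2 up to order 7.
289/36 - 17·(x - 1/2)/9 + (x - 1/2)^2/9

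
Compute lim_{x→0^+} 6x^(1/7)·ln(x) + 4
The product is a 0·∞ indeterminate form at x → 0⁺.
Rewrite the product as 6·ln(x) / x^(-1/7) and apply L'Hôpital, or use the standard hierarchy x^(-1/7) ≫ |ln x| as x → 0⁺.
The indeterminate product → 0, so the limit = 4.

Final answer: 4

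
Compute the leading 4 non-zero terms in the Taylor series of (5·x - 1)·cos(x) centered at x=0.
-5·x^3/2 + x^2/2 + 5·x - 1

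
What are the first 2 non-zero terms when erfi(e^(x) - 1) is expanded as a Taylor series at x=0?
x^2/√(π) + 2·x/√(π)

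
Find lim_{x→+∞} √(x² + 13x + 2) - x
This is an ∞ − ∞ indeterminate form.
Multiply and divide by the conjugate √(x²+13x + 2) + x; the x² terms cancel, leaving (13x + 2)/(√(x²+13x + 2)+x) → 13/2.
Limit = 13/2.

Final answer: 13/2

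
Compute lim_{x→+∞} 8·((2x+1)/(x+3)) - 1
Evaluate the dominant behaviour as x → +∞; each term tends to a finite value or vanishes.
Limit = 15.

Final answer: 15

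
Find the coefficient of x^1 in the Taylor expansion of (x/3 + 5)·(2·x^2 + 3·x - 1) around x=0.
Expand to order 1: (x/3 + 5)·(2·x^2 + 3·x - 1) = 44·x/3 - 5 + O(x^2).
The coefficient of x^1 is 44/3.

Final answer: 44/3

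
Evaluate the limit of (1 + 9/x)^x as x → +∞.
As x → +∞: this is the defining limit (1 + 9/x)^x → e^9.
Limit = e^(9).

Final answer: e^(9)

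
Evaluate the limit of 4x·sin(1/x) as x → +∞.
As x → +∞: let u = 1/x → 0⁺; then 4·x·sin(1/x) = 4·1·sin(u)/u → 4·1·1 = 4.
Limit = 4.

Final answer: 4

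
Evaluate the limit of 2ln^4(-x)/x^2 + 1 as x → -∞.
The quotient is an ∞/∞ indeterminate form as x → -∞.
Compare growth rates of the dominant terms (exponentials ≫ polynomials ≫ logarithms), or apply L'Hôpital's rule; the quotient → 0.
Adding the constant: 0 + 1 = 1. Limit = 1.

Final answer: 1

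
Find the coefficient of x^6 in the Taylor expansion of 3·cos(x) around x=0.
Expand to order 6: 3·cos(x) = -x^6/240 + x^4/8 - 3·x^2/2 + 3 + O(x^7).
The coefficient of x^6 is -1/240.

Final answer: -1/240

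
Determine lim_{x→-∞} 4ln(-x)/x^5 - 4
The quotient is an ∞/∞ indeterminate form as x → -∞.
Compare growth rates of the dominant terms (exponentials ≫ polynomials ≫ logarithms), or apply L'Hôpital's rule; the quotient → 0.
Adding the constant: 0 - 4 = -4. Limit = -4.

Final answer: -4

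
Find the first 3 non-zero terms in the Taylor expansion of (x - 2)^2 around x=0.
x^2 - 4·x + 4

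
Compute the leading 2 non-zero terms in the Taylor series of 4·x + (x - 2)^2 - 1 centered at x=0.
x^2 + 3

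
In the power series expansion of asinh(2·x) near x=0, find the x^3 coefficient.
Expand to order 3: asinh(2·x) = -4·x^3/3 + 2·x + O(x^4).
The coefficient of x^3 is -4/3.

Final answer: -4/3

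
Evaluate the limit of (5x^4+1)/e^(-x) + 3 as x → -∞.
The quotient is an ∞/∞ indeterminate form as x → -∞.
Compare growth rates of the dominant terms (exponentials ≫ polynomials ≫ logarithms), or apply L'Hôpital's rule; the quotient → 0.
Adding the constant: 0 + 3 = 3. Limit = 3.

Final answer: 3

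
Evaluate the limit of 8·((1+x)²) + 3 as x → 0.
Direct substitution at x = 0 gives 11.

Final answer: 11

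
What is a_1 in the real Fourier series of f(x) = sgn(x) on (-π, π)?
a_1 = (1/π) ∫_{-π}^{π} f(x)·cos(1x) dx.
Evaluate the integral (use parity and integration by parts as needed): a_1 = 0.

Final answer: 0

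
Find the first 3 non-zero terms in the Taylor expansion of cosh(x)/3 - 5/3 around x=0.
x^4/72 + x^2/6 - 4/3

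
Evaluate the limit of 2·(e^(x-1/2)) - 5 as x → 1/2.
Direct substitution at x = 1/2 gives -3.

Final answer: -3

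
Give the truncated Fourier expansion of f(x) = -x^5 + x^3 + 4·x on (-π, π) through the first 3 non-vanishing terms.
(-244 - 2·π^4 + 42·π^2)·sin(x) + (-6·π^2 + 5 + π^4)·sin(2·x) + (-2·π^4/3 + 100/81 + 58·π^2/27)·sin(3·x)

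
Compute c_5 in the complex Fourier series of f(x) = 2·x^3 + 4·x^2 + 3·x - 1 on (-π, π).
Compute the real Fourier coefficients first: a_5 = -16/25, b_5 = 126/125 + 4·π^2/5.
Then c_5 = (a_5 − i·b_5)/2 = -8/25 - 2·i·π^2/5 - 63·i/125.

Final answer: -8/25 - 2·i·π^2/5 - 63·i/125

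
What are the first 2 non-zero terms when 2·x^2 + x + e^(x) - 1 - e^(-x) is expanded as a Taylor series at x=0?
3·x - 1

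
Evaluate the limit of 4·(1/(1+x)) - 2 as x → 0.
Direct substitution at x = 0 gives 2.

Final answer: 2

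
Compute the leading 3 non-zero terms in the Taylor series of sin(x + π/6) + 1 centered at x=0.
-x^2/4 + √(3)·x/2 + 3/2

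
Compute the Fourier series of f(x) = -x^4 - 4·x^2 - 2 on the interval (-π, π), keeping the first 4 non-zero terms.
(-32 + 8·π^2)·cos(x) + (-2·π^2 - 1)·cos(2·x) + (32/27 + 8·π^2/9)·cos(3·x) - π^4/5 - 4·π^2/3 - 2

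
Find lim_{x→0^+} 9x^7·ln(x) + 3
The product is a 0·∞ indeterminate form at x → 0⁺.
Rewrite the product as 9·ln(x) / x^(-7) and apply L'Hôpital, or use the standard hierarchy x^(-7) ≫ |ln x| as x → 0⁺.
The indeterminate product → 0, so the limit = 3.

Final answer: 3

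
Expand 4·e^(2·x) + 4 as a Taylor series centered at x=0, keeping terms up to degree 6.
16·x^6/45 + 16·x^5/15 + 8·x^4/3 + 16·x^3/3 + 8·x^2 + 8·x + 8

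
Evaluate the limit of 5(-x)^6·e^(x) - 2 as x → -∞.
The product is a 0·∞ indeterminate form at x → -∞.
Rewrite the product as 5(-x)^6 / e^(-x) (an ∞/∞ form) and apply L'Hôpital, or use the standard hierarchy e^(|x|) ≫ |(-x)^6| as x → -∞.
The indeterminate product → 0, so the limit = -2.

Final answer: -2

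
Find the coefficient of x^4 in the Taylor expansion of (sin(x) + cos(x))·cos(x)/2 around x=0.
Expand to order 4: (sin(x) + cos(x))·cos(x)/2 = x^4/6 - x^3/3 - x^2/2 + x/2 + 1/2 + O(x^5).
The coefficient of x^4 is 1/6.

Final answer: 1/6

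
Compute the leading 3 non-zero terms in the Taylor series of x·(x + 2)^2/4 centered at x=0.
x^3/4 + x^2 + x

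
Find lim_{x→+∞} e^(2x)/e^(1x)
This is an ∞/∞ indeterminate form as x → +∞.
Rewrite e^(2x)/e^(1x) = e^((2−1)x) = e^(x); the exponent coefficient is 1 > 0 so e^(x) → ∞.
Limit = ∞.

Final answer: ∞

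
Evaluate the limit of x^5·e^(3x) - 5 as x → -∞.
The product is a 0·∞ indeterminate form at x → -∞.
Rewrite the product as x^5 / e^(-3x) (an ∞/∞ form) and apply L'Hôpital, or use the standard hierarchy e^(3|x|) ≫ |x^5| as x → -∞.
The indeterminate product → 0, so the limit = -5.

Final answer: -5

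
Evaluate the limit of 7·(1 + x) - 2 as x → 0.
Direct substitution at x = 0 gives 5.

Final answer: 5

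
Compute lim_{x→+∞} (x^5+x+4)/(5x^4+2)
This is an ∞/∞ indeterminate form as x → +∞.
Divide numerator and denominator by x^5 and let the lower-order terms vanish; the numerator's degree 5 exceeds the denominator's degree 4, so the quotient diverges.
Limit = ∞.

Final answer: ∞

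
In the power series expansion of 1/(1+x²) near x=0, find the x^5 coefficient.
Expand to order 5: 1/(1+x²) = x^4 - x^2 + 1 + O(x^6).
The coefficient of x^5 is 0.

Final answer: 0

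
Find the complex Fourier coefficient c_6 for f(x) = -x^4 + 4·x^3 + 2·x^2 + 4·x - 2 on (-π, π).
Compute the real Fourier coefficients first: a_6 = 7/27 - 2·π^2/9, b_6 = -4·π^2/3 - 10/9.
Then c_6 = (a_6 − i·b_6)/2 = -π^2/9 + 7/54 + 5·i/9 + 2·i·π^2/3.

Final answer: -π^2/9 + 7/54 + 5·i/9 + 2·i·π^2/3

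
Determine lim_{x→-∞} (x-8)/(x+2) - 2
Evaluate the dominant behaviour as x → -∞; each term tends to a finite value or vanishes.
Limit = -1.

Final answer: -1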